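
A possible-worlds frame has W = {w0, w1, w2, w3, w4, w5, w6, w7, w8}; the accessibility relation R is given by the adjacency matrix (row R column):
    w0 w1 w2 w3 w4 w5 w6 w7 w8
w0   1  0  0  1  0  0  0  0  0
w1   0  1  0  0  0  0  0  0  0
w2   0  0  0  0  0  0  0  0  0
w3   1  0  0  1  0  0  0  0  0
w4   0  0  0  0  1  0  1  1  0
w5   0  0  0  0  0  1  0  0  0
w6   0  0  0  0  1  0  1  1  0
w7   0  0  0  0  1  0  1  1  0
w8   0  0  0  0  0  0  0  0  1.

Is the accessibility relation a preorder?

Reflexive: no — w2 is not related to itself.
Transitive: yes — every two-step R-path is closed by a direct edge.
So R is not a preorder.

No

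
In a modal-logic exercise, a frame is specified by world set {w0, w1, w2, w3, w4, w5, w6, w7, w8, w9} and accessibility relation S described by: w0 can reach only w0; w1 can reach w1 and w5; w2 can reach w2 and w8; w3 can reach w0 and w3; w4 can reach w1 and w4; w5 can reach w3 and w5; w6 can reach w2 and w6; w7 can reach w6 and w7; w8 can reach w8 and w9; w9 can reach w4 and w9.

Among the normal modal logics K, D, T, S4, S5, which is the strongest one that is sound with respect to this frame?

T

Serial (axiom D): yes — every world has a successor (e.g. w0 S w0).
Reflexive (axiom T): yes — every world is S-related to itself.
Transitive (axiom 4): no — w1 S w5 and w5 S w3, but not w1 S w3.
Euclidean (axiom 5): no — w1 S w5 and w1 S w1, but not w5 S w1.
So F validates K, D, T; S4 would additionally require S to be transitive. The strongest is T.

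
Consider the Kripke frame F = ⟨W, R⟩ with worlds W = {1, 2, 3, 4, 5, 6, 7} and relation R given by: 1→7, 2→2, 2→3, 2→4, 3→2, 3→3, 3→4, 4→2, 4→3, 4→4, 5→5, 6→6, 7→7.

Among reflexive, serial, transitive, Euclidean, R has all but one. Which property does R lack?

reflexive

Reflexive: no — 1 is not related to itself.
Serial: yes — every world has a successor (e.g. 1 R 7).
Transitive: yes — every two-step R-path is closed by a direct edge.
Euclidean: yes — any two successors of a common world are R-related.
Only reflexive fails.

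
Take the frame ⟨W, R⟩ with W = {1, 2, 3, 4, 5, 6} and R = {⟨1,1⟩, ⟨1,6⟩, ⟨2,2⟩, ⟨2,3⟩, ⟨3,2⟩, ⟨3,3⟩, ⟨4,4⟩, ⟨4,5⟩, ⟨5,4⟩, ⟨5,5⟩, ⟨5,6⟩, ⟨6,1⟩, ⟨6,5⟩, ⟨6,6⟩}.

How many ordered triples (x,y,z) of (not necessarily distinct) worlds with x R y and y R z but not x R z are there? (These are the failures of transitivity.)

Enumerating: (1,6,5), (4,5,6), (5,6,1), (6,5,4).

4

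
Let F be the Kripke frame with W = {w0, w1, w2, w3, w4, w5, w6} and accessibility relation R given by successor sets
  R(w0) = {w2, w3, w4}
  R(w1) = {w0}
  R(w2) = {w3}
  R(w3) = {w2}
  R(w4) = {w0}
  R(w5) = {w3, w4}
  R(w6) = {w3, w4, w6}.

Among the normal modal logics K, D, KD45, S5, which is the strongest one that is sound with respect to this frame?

D

Serial (axiom D): yes — every world has a successor (e.g. w0 R w2).
Euclidean (axiom 5): no — w0 R w2 and w0 R w4, but not w2 R w4.
Transitive (axiom 4): no — w1 R w0 and w0 R w2, but not w1 R w2.
Reflexive (axiom T): no — w0 is not related to itself.
So F validates K, D; KD45 would additionally require R to be Euclidean and transitive. The strongest is D.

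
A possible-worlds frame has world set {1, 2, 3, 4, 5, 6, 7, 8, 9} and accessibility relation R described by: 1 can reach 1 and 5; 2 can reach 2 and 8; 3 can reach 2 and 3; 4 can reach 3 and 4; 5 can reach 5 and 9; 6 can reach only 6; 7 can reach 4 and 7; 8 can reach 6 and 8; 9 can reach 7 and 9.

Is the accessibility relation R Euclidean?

No

Euclidean: no — 1 R 5 and 1 R 1, but not 5 R 1.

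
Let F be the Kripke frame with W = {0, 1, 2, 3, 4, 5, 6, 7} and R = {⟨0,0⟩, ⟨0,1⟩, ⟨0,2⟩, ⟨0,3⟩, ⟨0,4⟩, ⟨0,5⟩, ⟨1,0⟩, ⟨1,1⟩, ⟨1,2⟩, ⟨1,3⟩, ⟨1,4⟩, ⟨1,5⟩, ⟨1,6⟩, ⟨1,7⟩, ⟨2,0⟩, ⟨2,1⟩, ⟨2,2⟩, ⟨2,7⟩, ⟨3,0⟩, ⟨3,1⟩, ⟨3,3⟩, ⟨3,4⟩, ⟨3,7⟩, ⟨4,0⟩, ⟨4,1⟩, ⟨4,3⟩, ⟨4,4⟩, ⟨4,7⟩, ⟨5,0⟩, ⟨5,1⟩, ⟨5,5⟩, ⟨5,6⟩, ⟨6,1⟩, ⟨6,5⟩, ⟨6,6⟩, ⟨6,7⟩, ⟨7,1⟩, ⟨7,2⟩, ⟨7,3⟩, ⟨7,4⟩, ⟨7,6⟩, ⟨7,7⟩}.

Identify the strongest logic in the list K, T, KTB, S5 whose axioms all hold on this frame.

Reflexive (axiom T): yes — every world is R-related to itself.
Symmetric (axiom B): yes — every pair in R has its reverse in R.
Euclidean (axiom 5): no — 0 R 2 and 0 R 3, but not 2 R 3.
So F validates K, T, KTB; S5 would additionally require R to be Euclidean. The strongest is KTB.

KTB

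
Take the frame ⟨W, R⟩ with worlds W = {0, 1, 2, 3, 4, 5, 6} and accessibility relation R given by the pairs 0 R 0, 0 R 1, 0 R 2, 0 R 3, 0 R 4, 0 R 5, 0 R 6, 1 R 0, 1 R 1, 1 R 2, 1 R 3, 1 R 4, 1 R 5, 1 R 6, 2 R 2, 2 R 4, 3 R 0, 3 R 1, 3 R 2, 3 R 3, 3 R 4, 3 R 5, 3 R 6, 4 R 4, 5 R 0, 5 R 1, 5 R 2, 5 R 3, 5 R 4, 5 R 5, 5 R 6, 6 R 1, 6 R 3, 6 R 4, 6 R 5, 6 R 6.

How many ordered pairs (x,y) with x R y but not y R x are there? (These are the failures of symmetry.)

Enumerating: (0,2), (0,4), (0,6), (1,2), (1,4), (2,4), (3,2), (3,4), (5,2), (5,4), (6,4).

11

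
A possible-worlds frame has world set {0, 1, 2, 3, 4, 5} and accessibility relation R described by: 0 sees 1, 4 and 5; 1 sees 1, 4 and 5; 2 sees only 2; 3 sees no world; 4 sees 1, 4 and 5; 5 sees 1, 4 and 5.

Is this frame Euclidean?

Euclidean: yes — any two successors of a common world are R-related.

Yes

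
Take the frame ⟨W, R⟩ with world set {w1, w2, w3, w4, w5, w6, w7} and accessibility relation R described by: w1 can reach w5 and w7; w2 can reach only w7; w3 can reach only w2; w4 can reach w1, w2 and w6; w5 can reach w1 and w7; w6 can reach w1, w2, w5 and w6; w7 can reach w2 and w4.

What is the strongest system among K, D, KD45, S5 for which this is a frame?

Serial (axiom D): yes — every world has a successor (e.g. w1 R w5).
Euclidean (axiom 5): no — w1 R w7 and w1 R w5, but not w7 R w5.
Transitive (axiom 4): no — w1 R w7 and w7 R w2, but not w1 R w2.
Reflexive (axiom T): no — w1 is not related to itself.
So F validates K, D; KD45 would additionally require R to be Euclidean and transitive. The strongest is D.

D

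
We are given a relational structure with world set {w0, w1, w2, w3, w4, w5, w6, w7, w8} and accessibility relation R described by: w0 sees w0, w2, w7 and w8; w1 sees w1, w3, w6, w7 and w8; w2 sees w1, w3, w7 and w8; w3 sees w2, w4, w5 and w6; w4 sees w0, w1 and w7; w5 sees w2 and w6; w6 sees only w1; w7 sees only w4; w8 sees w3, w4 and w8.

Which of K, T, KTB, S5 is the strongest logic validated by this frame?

K

Reflexive (axiom T): no — w2 is not related to itself.
Symmetric (axiom B): no — w0 R w2 but not w2 R w0.
Euclidean (axiom 5): no — w0 R w7 and w0 R w2, but not w7 R w2.
So F validates K; T would additionally require R to be reflexive. The strongest is K.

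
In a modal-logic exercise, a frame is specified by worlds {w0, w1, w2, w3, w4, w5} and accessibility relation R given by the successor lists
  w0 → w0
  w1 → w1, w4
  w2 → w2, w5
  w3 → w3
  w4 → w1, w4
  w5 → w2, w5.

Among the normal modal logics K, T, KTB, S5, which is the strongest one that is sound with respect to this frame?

Reflexive (axiom T): yes — every world is R-related to itself.
Symmetric (axiom B): yes — every pair in R has its reverse in R.
Euclidean (axiom 5): yes — any two successors of a common world are R-related.
So F validates K, T, KTB, S5. The strongest is S5.

S5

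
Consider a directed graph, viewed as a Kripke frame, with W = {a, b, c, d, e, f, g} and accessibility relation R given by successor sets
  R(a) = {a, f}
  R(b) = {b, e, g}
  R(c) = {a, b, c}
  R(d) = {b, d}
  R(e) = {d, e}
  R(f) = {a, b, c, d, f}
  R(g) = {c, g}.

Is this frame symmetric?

No

Symmetric: no — b R e but not e R b.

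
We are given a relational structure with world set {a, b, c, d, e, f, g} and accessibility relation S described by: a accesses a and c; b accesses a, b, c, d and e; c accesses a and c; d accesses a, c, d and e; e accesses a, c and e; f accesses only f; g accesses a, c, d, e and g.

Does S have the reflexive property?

Reflexive: yes — every world is S-related to itself.

Yes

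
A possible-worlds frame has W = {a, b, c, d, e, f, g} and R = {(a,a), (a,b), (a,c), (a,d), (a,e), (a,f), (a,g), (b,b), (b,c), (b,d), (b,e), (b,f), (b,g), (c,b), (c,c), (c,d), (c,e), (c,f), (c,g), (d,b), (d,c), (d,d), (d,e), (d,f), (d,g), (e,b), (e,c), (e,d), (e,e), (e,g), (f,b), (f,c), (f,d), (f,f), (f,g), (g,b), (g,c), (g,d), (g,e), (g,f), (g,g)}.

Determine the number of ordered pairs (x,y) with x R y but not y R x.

6

Enumerating: (a,b), (a,c), (a,d), (a,e), (a,f), (a,g).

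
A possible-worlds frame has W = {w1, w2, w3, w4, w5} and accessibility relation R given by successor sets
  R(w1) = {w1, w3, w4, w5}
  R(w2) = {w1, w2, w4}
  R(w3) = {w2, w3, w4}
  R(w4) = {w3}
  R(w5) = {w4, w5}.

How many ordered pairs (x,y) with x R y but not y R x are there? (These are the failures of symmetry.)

7

Enumerating: (w1,w3), (w1,w4), (w1,w5), (w2,w1), (w2,w4), (w3,w2), (w5,w4).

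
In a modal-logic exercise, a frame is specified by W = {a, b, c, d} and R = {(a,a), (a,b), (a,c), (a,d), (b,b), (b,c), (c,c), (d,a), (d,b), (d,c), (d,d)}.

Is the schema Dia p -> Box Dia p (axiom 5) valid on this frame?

No

The schema 5 characterises exactly the Euclidean frames.
Euclidean: no — a R b and a R d, but not b R d.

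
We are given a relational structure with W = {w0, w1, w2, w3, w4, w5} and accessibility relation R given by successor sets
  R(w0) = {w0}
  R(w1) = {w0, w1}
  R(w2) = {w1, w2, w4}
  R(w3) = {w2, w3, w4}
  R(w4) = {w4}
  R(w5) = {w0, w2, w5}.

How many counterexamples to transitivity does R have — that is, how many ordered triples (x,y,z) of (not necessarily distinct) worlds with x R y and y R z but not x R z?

4

Enumerating: (w2,w1,w0), (w3,w2,w1), (w5,w2,w1), (w5,w2,w4).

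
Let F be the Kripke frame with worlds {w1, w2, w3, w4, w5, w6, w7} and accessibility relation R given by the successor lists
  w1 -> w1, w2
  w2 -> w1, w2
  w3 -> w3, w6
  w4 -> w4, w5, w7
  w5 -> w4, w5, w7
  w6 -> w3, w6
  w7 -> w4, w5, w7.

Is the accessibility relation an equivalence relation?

Reflexive: yes — every world is R-related to itself.
Symmetric: yes — every pair in R has its reverse in R.
Transitive: yes — every two-step R-path is closed by a direct edge.
So R is an equivalence relation.

Yes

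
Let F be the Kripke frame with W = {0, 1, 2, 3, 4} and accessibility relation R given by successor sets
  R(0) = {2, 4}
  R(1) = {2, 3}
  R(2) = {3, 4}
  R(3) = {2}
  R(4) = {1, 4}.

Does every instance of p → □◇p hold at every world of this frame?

No

Axiom B corresponds to the accessibility relation being symmetric.
Symmetric: no — 0 R 2 but not 2 R 0.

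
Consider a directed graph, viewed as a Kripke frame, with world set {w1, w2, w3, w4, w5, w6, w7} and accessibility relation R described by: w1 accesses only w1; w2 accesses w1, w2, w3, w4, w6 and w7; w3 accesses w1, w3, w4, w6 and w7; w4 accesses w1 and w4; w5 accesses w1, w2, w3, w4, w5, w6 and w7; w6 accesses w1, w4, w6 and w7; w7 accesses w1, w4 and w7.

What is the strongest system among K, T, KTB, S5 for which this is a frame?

Reflexive (axiom T): yes — every world is R-related to itself.
Symmetric (axiom B): no — w2 R w1 but not w1 R w2.
Euclidean (axiom 5): no — w2 R w1 and w2 R w3, but not w1 R w3.
So F validates K, T; KTB would additionally require R to be symmetric. The strongest is T.

T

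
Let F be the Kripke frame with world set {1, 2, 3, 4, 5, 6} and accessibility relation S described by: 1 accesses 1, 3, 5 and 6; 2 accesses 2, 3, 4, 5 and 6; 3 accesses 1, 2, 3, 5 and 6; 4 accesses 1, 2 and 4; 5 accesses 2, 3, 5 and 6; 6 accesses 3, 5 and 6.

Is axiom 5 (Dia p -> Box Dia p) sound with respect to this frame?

By correspondence theory, 5 is valid on a frame iff S is Euclidean.
Euclidean: no — 2 S 3 and 2 S 4, but not 3 S 4.

No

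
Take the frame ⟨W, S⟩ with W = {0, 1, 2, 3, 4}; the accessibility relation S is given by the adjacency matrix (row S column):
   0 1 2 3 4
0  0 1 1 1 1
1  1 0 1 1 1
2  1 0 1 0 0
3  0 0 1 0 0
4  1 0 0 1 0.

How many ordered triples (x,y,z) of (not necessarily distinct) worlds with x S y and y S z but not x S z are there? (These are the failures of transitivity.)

Enumerating: (0,1,0), (0,2,0), (0,4,0), (1,0,1), (2,0,1), (2,0,3), (2,0,4), (3,2,0), (4,0,1), (4,0,2), (4,0,4), (4,3,2).

12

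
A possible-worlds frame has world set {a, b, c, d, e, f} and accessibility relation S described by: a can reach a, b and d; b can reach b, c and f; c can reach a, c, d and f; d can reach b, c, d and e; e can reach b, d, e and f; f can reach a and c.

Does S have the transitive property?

Transitive: no — a S b and b S c, but not a S c.

No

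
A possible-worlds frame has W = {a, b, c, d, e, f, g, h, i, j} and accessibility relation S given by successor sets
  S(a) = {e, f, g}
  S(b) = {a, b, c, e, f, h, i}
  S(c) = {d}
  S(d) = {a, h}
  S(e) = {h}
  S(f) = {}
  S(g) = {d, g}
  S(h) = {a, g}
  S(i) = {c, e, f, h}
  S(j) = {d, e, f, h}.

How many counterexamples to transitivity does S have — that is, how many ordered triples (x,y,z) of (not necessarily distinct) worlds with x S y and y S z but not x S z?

Enumerating: (a,e,h), (a,g,d), (b,a,g), (b,c,d), (b,h,g), (c,d,a), (c,d,h), (d,a,e), (d,a,f), (d,a,g), (d,h,g), (e,h,a), … and 12 more.
Total: 24.

24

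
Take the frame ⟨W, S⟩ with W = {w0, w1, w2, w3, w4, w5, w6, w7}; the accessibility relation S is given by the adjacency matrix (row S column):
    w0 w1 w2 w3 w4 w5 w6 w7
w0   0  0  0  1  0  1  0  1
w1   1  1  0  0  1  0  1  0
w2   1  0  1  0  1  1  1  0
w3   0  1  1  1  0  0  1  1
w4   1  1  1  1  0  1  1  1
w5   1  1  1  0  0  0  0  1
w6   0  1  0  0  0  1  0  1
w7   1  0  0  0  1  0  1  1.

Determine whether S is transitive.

No

Transitive: no — w0 S w3 and w3 S w1, but not w0 S w1.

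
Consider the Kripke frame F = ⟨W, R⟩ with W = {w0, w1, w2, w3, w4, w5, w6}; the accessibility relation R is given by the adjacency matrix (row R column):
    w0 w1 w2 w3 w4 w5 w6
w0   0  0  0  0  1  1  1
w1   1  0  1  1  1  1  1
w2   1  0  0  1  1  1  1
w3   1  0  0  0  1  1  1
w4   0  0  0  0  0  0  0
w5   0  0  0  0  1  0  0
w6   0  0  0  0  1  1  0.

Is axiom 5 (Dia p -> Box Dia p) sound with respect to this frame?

No

Axiom 5 corresponds to the accessibility relation being Euclidean.
Euclidean: no — w0 R w4 and w0 R w5, but not w4 R w5.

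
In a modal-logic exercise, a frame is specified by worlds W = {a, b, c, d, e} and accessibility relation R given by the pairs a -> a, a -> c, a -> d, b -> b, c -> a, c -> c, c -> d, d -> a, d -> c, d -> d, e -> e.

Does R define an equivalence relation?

Reflexive: yes — every world is R-related to itself.
Symmetric: yes — every pair in R has its reverse in R.
Transitive: yes — every two-step R-path is closed by a direct edge.
So R is an equivalence relation.

Yes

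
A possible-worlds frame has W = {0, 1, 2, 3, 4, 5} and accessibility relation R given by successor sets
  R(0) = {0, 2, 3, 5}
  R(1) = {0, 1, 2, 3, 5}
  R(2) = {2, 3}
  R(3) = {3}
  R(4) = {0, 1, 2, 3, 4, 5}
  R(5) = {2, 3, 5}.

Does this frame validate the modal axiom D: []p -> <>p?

Yes

By correspondence theory, D is valid on a frame iff R is serial.
Serial: yes — every world has a successor (e.g. 0 R 0).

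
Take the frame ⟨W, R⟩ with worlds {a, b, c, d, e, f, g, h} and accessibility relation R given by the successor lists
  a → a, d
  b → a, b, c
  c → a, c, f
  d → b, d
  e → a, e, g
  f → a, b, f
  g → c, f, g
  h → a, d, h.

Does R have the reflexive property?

Reflexive: yes — every world is R-related to itself.

Yes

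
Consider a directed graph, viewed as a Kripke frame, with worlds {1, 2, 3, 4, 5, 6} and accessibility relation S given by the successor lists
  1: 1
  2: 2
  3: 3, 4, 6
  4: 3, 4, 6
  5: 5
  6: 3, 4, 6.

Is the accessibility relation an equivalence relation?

Reflexive: yes — every world is S-related to itself.
Symmetric: yes — every pair in S has its reverse in S.
Transitive: yes — every two-step S-path is closed by a direct edge.
So S is an equivalence relation.

Yes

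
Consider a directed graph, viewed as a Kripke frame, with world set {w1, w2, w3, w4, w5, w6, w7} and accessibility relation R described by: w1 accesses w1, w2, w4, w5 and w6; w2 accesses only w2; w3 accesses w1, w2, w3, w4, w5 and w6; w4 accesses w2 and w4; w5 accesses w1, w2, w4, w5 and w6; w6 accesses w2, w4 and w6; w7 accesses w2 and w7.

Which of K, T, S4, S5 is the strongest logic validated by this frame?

Reflexive (axiom T): yes — every world is R-related to itself.
Transitive (axiom 4): yes — every two-step R-path is closed by a direct edge.
Euclidean (axiom 5): no — w1 R w2 and w1 R w4, but not w2 R w4.
So F validates K, T, S4; S5 would additionally require R to be Euclidean. The strongest is S4.

S4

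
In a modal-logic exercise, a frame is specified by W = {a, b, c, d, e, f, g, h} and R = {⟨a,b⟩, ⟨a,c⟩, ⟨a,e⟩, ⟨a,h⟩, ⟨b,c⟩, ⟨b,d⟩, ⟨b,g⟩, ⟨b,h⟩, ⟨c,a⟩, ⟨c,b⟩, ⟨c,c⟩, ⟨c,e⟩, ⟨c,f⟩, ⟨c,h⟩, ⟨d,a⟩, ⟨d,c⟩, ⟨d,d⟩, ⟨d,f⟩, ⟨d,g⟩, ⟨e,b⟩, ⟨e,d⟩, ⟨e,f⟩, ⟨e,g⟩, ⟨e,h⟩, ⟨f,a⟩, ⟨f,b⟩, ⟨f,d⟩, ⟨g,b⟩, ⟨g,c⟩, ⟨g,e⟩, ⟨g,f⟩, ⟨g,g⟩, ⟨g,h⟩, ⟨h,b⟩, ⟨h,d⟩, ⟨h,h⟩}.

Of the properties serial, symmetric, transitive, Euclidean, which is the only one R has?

serial

Serial: yes — every world has a successor (e.g. a R b).
Symmetric: no — a R b but not b R a.
Transitive: no — a R b and b R d, but not a R d.
Euclidean: no — a R b and a R e, but not b R e.
Only serial holds.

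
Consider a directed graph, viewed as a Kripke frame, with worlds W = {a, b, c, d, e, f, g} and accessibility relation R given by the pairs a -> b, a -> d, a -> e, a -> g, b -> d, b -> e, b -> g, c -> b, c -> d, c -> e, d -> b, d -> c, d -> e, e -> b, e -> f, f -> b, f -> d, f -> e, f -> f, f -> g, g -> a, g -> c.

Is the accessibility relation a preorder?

Reflexive: no — a is not related to itself.
Transitive: no — a R d and d R c, but not a R c.
So R is not a preorder.

No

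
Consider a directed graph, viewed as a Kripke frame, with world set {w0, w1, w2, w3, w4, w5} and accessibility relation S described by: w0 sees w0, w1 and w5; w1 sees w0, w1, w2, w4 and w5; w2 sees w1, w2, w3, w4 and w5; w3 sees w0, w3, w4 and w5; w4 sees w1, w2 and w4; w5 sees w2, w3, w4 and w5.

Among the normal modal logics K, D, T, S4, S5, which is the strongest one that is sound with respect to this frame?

Serial (axiom D): yes — every world has a successor (e.g. w0 S w0).
Reflexive (axiom T): yes — every world is S-related to itself.
Transitive (axiom 4): no — w0 S w1 and w1 S w2, but not w0 S w2.
Euclidean (axiom 5): no — w0 S w5 and w0 S w1, but not w5 S w1.
So F validates K, D, T; S4 would additionally require S to be transitive. The strongest is T.

T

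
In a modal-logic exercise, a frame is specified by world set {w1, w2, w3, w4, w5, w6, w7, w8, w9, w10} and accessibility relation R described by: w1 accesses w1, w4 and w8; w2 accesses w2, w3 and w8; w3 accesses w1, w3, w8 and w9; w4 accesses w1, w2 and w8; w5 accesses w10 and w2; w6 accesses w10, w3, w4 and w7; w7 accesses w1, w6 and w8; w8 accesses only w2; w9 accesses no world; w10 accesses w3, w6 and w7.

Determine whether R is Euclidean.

No

Euclidean: no — w1 R w8 and w1 R w4, but not w8 R w4.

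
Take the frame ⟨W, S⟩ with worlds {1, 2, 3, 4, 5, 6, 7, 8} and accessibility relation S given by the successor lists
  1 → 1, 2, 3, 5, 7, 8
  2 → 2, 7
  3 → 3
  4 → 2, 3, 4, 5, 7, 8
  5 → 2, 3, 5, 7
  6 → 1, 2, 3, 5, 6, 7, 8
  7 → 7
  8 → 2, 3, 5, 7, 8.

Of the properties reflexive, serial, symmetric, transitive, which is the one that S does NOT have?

Reflexive: yes — every world is S-related to itself.
Serial: yes — every world has a successor (e.g. 1 S 1).
Symmetric: no — 1 S 2 but not 2 S 1.
Transitive: yes — every two-step S-path is closed by a direct edge.
Only symmetric fails.

symmetric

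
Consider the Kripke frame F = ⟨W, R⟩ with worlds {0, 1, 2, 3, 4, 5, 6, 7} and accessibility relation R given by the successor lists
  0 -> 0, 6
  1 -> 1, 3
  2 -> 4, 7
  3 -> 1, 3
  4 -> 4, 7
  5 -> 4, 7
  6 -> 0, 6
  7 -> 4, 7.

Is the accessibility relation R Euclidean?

Yes

Euclidean: yes — any two successors of a common world are R-related.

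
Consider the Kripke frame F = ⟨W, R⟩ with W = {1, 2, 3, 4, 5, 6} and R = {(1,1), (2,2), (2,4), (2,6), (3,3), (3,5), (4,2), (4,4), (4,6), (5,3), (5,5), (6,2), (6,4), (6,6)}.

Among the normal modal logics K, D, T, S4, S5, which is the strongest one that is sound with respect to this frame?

S5

Serial (axiom D): yes — every world has a successor (e.g. 1 R 1).
Reflexive (axiom T): yes — every world is R-related to itself.
Transitive (axiom 4): yes — every two-step R-path is closed by a direct edge.
Euclidean (axiom 5): yes — any two successors of a common world are R-related.
So F validates K, D, T, S4, S5. The strongest is S5.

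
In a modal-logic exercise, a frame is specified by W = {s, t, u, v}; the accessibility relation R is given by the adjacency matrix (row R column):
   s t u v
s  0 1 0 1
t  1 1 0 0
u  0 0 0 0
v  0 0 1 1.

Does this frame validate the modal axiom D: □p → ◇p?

Axiom D corresponds to the accessibility relation being serial.
Serial: no — u has no R-successor.

No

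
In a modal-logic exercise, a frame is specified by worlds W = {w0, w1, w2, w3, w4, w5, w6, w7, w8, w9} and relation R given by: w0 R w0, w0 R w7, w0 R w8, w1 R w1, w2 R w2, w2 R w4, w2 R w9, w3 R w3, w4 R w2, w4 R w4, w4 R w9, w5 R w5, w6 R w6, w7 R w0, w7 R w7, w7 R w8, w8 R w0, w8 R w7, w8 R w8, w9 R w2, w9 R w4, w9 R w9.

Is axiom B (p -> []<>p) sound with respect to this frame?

Yes

The schema B characterises exactly the symmetric frames.
Symmetric: yes — every pair in R has its reverse in R.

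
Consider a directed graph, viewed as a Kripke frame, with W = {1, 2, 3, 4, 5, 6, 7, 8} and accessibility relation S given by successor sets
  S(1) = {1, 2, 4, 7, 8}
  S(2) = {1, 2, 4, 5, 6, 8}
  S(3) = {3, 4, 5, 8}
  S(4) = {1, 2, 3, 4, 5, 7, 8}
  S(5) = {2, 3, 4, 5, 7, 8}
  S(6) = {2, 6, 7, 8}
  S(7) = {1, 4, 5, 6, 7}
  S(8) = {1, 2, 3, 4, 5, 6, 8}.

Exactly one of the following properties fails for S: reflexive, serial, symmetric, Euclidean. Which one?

Euclidean

Reflexive: yes — every world is S-related to itself.
Serial: yes — every world has a successor (e.g. 1 S 1).
Symmetric: yes — every pair in S has its reverse in S.
Euclidean: no — 1 S 2 and 1 S 7, but not 2 S 7.
Only Euclidean fails.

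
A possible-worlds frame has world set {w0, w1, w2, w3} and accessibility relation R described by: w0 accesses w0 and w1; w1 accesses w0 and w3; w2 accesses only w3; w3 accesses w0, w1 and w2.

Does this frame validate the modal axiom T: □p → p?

No

By correspondence theory, T is valid on a frame iff R is reflexive.
Reflexive: no — w1 is not related to itself.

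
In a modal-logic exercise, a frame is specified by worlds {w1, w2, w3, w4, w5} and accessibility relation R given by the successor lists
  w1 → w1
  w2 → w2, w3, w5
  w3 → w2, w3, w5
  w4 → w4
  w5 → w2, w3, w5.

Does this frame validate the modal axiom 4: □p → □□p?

The schema 4 characterises exactly the transitive frames.
Transitive: yes — every two-step R-path is closed by a direct edge.

Yes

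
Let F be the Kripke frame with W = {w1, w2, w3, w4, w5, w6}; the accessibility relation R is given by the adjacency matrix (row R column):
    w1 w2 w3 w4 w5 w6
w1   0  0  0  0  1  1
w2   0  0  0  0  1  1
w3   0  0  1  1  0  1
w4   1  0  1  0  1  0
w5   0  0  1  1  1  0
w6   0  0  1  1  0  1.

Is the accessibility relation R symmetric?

Symmetric: no — w1 R w5 but not w5 R w1.

No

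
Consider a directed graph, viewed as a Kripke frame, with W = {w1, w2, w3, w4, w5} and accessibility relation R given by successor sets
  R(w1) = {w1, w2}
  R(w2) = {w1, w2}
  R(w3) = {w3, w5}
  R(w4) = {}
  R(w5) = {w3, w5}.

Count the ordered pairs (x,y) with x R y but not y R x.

R is symmetric; there are no such tuples.

0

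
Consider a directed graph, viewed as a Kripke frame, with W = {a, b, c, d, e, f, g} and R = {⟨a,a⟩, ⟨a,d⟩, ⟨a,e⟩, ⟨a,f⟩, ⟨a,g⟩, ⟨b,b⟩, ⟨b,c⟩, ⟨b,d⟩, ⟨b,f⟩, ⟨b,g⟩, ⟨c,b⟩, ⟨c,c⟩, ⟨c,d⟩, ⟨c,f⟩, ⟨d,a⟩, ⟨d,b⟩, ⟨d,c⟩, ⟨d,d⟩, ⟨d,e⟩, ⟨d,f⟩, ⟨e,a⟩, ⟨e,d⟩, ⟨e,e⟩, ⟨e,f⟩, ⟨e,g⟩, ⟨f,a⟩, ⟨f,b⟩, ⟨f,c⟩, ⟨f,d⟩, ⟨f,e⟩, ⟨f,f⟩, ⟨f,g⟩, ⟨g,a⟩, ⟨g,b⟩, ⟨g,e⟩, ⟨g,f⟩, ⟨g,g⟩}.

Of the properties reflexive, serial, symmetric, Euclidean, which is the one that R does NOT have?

Reflexive: yes — every world is R-related to itself.
Serial: yes — every world has a successor (e.g. a R a).
Symmetric: yes — every pair in R has its reverse in R.
Euclidean: no — a R d and a R g, but not d R g.
Only Euclidean fails.

Euclidean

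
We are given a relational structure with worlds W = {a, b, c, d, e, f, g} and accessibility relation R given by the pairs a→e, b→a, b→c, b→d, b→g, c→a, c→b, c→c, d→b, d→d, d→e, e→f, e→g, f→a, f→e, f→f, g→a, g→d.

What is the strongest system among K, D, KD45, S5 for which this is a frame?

Serial (axiom D): yes — every world has a successor (e.g. a R e).
Euclidean (axiom 5): no — b R a and b R c, but not a R c.
Transitive (axiom 4): no — a R e and e R f, but not a R f.
Reflexive (axiom T): no — a is not related to itself.
So F validates K, D; KD45 would additionally require R to be Euclidean and transitive. The strongest is D.

D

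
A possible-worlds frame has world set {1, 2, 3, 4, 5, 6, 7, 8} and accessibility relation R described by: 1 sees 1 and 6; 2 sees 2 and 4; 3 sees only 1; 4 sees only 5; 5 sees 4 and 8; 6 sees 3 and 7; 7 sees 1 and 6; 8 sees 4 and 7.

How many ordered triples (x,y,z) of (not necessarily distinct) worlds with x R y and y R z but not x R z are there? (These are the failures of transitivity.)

16

Enumerating: (1,6,3), (1,6,7), (2,4,5), (3,1,6), (4,5,4), (4,5,8), (5,4,5), (5,8,7), (6,3,1), (6,7,1), (6,7,6), (7,6,3), (7,6,7), (8,4,5), (8,7,1), (8,7,6).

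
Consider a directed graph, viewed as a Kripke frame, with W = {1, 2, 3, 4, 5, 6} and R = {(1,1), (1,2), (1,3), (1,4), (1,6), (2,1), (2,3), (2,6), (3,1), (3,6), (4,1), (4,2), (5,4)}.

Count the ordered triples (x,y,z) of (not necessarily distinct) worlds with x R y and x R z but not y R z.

21

Enumerating: (1,2,2), (1,2,4), (1,3,2), (1,3,3), (1,3,4), (1,4,3), (1,4,4), (1,4,6), (1,6,1), (1,6,2), (1,6,3), (1,6,4), … and 9 more.
Total: 21.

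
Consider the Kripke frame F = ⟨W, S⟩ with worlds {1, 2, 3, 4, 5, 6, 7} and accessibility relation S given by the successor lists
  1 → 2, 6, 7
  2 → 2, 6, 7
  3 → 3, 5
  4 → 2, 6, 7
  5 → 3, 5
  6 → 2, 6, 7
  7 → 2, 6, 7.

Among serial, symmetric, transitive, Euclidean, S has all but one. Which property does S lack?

symmetric

Serial: yes — every world has a successor (e.g. 1 S 2).
Symmetric: no — 1 S 2 but not 2 S 1.
Transitive: yes — every two-step S-path is closed by a direct edge.
Euclidean: yes — any two successors of a common world are S-related.
Only symmetric fails.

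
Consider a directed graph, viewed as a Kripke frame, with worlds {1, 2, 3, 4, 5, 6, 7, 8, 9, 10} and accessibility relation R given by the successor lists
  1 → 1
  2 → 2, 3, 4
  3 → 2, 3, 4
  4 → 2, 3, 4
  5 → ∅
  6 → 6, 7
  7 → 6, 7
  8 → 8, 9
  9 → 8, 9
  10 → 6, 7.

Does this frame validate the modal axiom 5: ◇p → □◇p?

Yes

The schema 5 characterises exactly the Euclidean frames.
Euclidean: yes — any two successors of a common world are R-related.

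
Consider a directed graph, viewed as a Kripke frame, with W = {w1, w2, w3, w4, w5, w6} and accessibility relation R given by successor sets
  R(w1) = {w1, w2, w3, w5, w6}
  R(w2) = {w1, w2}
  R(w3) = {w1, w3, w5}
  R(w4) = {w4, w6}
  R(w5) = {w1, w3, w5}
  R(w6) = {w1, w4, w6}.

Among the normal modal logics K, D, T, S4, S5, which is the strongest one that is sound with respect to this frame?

T

Serial (axiom D): yes — every world has a successor (e.g. w1 R w1).
Reflexive (axiom T): yes — every world is R-related to itself.
Transitive (axiom 4): no — w1 R w6 and w6 R w4, but not w1 R w4.
Euclidean (axiom 5): no — w1 R w2 and w1 R w3, but not w2 R w3.
So F validates K, D, T; S4 would additionally require R to be transitive. The strongest is T.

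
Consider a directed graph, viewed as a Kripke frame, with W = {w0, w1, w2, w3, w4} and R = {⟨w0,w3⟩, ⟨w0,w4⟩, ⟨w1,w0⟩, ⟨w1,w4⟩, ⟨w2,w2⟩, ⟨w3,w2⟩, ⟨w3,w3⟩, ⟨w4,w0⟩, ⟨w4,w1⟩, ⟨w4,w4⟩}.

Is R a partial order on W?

Reflexive: no — w0 is not related to itself.
Transitive: no — w0 R w3 and w3 R w2, but not w0 R w2.
Antisymmetric: no — w0 R w4 and w4 R w0 with w0 ≠ w4.
So R is not a partial order.

No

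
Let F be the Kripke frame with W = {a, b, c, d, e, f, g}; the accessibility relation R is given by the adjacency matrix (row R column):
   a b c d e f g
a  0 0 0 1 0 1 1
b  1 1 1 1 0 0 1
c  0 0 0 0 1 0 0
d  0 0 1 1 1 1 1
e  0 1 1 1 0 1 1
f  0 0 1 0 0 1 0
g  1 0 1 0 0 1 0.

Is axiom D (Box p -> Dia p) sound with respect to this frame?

Yes

The schema D characterises exactly the serial frames.
Serial: yes — every world has a successor (e.g. a R d).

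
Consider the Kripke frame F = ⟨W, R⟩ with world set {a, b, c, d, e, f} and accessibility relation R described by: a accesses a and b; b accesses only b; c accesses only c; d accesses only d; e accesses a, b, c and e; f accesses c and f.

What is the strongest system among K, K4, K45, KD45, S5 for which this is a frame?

K4

Transitive (axiom 4): yes — every two-step R-path is closed by a direct edge.
Euclidean (axiom 5): no — e R a and e R c, but not a R c.
Serial (axiom D): yes — every world has a successor (e.g. a R a).
Reflexive (axiom T): yes — every world is R-related to itself.
So F validates K, K4; K45 would additionally require R to be Euclidean. The strongest is K4.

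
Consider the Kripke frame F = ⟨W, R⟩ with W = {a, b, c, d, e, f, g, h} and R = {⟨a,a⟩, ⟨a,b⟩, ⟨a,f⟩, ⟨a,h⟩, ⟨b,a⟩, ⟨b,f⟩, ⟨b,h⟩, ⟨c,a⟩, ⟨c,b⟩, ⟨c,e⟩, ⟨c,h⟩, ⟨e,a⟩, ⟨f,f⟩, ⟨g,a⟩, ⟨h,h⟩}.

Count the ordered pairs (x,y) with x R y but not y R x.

Enumerating: (a,f), (a,h), (b,f), (b,h), (c,a), (c,b), (c,e), (c,h), (e,a), (g,a).

10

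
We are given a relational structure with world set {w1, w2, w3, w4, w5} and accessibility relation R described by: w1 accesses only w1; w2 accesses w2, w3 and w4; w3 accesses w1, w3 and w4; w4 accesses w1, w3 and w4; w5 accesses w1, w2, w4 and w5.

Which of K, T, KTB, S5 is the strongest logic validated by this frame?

T

Reflexive (axiom T): yes — every world is R-related to itself.
Symmetric (axiom B): no — w2 R w3 but not w3 R w2.
Euclidean (axiom 5): no — w3 R w1 and w3 R w4, but not w1 R w4.
So F validates K, T; KTB would additionally require R to be symmetric. The strongest is T.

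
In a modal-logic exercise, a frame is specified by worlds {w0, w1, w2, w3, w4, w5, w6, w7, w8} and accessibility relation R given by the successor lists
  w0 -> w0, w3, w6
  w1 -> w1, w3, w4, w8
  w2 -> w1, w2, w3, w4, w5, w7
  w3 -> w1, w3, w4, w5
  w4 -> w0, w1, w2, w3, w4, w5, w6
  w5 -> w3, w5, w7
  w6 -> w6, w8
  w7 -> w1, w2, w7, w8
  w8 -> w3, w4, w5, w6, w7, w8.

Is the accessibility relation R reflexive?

Yes

Reflexive: yes — every world is R-related to itself.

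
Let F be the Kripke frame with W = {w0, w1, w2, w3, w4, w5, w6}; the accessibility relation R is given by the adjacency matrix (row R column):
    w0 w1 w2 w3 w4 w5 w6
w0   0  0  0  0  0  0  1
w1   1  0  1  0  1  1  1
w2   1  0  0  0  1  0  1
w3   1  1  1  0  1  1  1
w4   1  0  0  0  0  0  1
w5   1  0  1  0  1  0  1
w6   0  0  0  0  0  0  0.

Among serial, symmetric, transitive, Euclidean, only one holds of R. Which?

Serial: no — w6 has no R-successor.
Symmetric: no — w0 R w6 but not w6 R w0.
Transitive: yes — every two-step R-path is closed by a direct edge.
Euclidean: no — w1 R w0 and w1 R w2, but not w0 R w2.
Only transitive holds.

transitive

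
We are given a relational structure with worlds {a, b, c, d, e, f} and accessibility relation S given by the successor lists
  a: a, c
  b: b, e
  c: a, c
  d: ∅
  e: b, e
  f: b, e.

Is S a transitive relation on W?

Transitive: yes — every two-step S-path is closed by a direct edge.

Yes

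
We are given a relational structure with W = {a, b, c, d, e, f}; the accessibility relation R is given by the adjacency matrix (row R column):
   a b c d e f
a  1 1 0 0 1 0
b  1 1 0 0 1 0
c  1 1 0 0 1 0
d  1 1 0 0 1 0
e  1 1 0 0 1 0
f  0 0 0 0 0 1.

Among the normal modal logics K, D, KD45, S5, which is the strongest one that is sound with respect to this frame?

KD45

Serial (axiom D): yes — every world has a successor (e.g. a R a).
Euclidean (axiom 5): yes — any two successors of a common world are R-related.
Transitive (axiom 4): yes — every two-step R-path is closed by a direct edge.
Reflexive (axiom T): no — c is not related to itself.
So F validates K, D, KD45; S5 would additionally require R to be reflexive. The strongest is KD45.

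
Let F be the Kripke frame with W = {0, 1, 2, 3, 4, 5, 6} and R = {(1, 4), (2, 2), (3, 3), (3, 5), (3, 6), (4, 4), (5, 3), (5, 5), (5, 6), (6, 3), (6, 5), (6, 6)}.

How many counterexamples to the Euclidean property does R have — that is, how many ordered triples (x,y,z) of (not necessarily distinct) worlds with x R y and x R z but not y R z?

R is Euclidean; there are no such tuples.

0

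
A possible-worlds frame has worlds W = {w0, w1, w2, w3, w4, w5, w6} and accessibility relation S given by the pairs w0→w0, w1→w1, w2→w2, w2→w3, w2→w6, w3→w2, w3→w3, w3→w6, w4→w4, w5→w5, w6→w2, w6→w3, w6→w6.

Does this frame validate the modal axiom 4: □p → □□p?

The schema 4 characterises exactly the transitive frames.
Transitive: yes — every two-step S-path is closed by a direct edge.

Yes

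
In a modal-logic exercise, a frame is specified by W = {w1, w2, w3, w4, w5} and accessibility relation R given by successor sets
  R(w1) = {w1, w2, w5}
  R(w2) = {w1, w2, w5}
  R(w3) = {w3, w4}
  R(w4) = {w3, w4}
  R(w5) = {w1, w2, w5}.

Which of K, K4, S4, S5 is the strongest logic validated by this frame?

Transitive (axiom 4): yes — every two-step R-path is closed by a direct edge.
Reflexive (axiom T): yes — every world is R-related to itself.
Euclidean (axiom 5): yes — any two successors of a common world are R-related.
So F validates K, K4, S4, S5. The strongest is S5.

S5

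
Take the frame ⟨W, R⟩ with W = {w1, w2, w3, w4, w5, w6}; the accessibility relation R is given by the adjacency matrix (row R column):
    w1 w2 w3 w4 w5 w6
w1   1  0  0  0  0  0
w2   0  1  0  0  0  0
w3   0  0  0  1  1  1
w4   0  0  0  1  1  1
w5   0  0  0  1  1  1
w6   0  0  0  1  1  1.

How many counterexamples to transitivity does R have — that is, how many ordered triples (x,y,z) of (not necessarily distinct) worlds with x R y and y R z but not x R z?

0

R is transitive; there are no such tuples.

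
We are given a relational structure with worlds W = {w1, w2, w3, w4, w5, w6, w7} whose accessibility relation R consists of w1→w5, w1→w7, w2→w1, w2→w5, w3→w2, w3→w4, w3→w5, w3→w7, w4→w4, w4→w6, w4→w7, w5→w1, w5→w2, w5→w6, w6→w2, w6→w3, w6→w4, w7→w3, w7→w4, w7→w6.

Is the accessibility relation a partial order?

Reflexive: no — w1 is not related to itself.
Transitive: no — w1 R w5 and w5 R w2, but not w1 R w2.
Antisymmetric: no — w1 R w5 and w5 R w1 with w1 ≠ w5.
So R is not a partial order.

No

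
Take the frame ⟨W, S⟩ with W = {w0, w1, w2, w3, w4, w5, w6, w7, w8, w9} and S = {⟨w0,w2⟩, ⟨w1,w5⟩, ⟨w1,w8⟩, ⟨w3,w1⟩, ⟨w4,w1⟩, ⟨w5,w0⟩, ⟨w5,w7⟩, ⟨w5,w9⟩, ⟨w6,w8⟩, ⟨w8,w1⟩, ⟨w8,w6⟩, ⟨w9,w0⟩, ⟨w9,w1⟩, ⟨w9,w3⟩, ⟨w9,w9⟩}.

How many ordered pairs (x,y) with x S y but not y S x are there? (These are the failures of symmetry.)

10

Enumerating: (w0,w2), (w1,w5), (w3,w1), (w4,w1), (w5,w0), (w5,w7), (w5,w9), (w9,w0), (w9,w1), (w9,w3).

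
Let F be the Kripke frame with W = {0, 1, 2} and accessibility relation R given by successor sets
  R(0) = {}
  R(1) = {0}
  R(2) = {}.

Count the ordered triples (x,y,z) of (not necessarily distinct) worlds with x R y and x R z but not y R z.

Enumerating: (1,0,0).

1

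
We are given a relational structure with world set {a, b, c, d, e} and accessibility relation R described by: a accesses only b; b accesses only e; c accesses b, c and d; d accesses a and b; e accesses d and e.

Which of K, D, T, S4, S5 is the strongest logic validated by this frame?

D

Serial (axiom D): yes — every world has a successor (e.g. a R b).
Reflexive (axiom T): no — a is not related to itself.
Transitive (axiom 4): no — a R b and b R e, but not a R e.
Euclidean (axiom 5): no — c R b and c R d, but not b R d.
So F validates K, D; T would additionally require R to be reflexive. The strongest is D.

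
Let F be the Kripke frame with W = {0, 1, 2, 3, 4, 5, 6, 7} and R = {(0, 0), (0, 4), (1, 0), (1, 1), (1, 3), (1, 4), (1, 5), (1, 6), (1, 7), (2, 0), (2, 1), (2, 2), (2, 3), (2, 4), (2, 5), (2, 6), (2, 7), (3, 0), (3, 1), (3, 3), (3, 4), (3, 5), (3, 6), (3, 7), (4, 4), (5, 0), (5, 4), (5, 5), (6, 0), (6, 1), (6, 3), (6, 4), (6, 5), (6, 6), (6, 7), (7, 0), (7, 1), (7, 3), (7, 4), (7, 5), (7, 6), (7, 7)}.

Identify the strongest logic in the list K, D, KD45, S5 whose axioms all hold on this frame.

D

Serial (axiom D): yes — every world has a successor (e.g. 0 R 0).
Euclidean (axiom 5): no — 1 R 0 and 1 R 3, but not 0 R 3.
Transitive (axiom 4): yes — every two-step R-path is closed by a direct edge.
Reflexive (axiom T): yes — every world is R-related to itself.
So F validates K, D; KD45 would additionally require R to be Euclidean. The strongest is D.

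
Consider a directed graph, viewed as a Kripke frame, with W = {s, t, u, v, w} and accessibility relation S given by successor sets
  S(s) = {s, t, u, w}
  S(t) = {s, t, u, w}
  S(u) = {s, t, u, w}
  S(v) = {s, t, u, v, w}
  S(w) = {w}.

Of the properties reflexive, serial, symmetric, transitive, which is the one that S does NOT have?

symmetric

Reflexive: yes — every world is S-related to itself.
Serial: yes — every world has a successor (e.g. s S s).
Symmetric: no — s S w but not w S s.
Transitive: yes — every two-step S-path is closed by a direct edge.
Only symmetric fails.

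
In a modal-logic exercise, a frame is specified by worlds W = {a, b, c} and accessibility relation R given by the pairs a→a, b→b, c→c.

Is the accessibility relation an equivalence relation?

Reflexive: yes — every world is R-related to itself.
Symmetric: yes — every pair in R has its reverse in R.
Transitive: yes — every two-step R-path is closed by a direct edge.
So R is an equivalence relation.

Yes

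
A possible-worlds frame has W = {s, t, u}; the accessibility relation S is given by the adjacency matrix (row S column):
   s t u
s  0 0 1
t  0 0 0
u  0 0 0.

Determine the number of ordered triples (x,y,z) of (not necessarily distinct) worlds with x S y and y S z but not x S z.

S is transitive; there are no such tuples.

0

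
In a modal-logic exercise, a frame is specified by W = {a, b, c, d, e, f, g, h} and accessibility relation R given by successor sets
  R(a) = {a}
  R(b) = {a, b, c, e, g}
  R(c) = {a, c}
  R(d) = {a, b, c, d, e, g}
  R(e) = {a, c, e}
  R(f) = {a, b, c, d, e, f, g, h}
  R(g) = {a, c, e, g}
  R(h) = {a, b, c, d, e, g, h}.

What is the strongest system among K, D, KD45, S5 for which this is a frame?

Serial (axiom D): yes — every world has a successor (e.g. a R a).
Euclidean (axiom 5): no — b R a and b R c, but not a R c.
Transitive (axiom 4): yes — every two-step R-path is closed by a direct edge.
Reflexive (axiom T): yes — every world is R-related to itself.
So F validates K, D; KD45 would additionally require R to be Euclidean. The strongest is D.

D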